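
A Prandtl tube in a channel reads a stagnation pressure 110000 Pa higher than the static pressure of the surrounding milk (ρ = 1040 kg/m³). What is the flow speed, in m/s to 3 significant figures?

The dynamic pressure equals the rise in static pressure at the stagnation point: ΔP = ½ρv².
v = √(2ΔP/ρ) = √(2·110000/1040) = 14.5 m/s.

14.5 m/s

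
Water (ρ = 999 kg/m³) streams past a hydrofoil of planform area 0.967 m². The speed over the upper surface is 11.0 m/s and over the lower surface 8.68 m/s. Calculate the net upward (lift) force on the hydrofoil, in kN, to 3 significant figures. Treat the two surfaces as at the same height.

F = 22.1 kN

With equal heights on the two surfaces, Bernoulli gives P_lower − P_upper = ½ρ(v_upper² − v_lower²).
ΔP = ½·999·(11.0² − 8.68²) = 22800 Pa.
Lift = ΔP · A = 22800 × 0.967 = 22100 N.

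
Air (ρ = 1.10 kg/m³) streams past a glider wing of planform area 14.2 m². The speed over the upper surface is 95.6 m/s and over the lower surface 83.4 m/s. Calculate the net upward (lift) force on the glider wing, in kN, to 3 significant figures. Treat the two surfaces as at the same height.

From P + ½ρv² = const at equal height, P_low − P_up = ½ρ(v_up² − v_low²).
ΔP = ½·1.10·(95.6² − 83.4²) = 1200 Pa.
Lift = ΔP · A = 1200 × 14.2 = 17100 N.

F ≈ 17.1 kN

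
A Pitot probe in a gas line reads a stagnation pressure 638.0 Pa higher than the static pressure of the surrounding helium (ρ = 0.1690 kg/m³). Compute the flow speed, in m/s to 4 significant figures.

At the stagnation point the flow is brought to rest, so Bernoulli gives P_stag − P_static = ½ρv².
v = √(2ΔP/ρ) = √(2·638.0/0.1690) = 86.89 m/s.

v ≈ 86.89 m/s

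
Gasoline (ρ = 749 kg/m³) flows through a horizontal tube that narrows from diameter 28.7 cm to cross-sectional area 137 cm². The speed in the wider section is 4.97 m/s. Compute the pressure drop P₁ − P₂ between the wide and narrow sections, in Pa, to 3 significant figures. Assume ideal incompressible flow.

The volume flow rate is constant, so v₂ = (A₁/A₂)v₁ = (647/137)·4.97 = 23.5 m/s.
The pipe is horizontal, so Bernoulli reduces to P₁ + ½ρv₁² = P₂ + ½ρv₂².
P₁ − P₂ = ½·749·(23.5² − 4.97²) = ½·749·526 = 197000 Pa.

ΔP ≈ 197000 Pa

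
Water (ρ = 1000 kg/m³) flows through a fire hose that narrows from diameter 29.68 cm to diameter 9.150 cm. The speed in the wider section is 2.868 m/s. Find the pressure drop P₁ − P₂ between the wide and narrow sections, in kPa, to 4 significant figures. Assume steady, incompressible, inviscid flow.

Continuity gives A₁v₁ = A₂v₂, so v₂ = (691.9 cm²)/(65.76 cm²) × 2.868 m/s = 30.18 m/s.
With no height change, Bernoulli's equation is P₁ + ½ρv₁² = P₂ + ½ρv₂².
P₁ − P₂ = ½·1000·(30.18² − 2.868²) = ½·1000·902.4 = 451200 Pa.

ΔP ≈ 451.2 kPa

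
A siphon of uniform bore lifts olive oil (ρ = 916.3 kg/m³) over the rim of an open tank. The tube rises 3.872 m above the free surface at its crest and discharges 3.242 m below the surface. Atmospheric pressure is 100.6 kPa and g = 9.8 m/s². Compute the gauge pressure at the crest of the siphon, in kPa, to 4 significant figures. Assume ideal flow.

-63.88 kPa

Bernoulli surface→outlet gives ½v² = g·h_out, so v = √(2·9.8·3.242) = 7.971 m/s.
With constant cross-section the crest speed equals v; applying Bernoulli from the surface up to the crest, P_top = P_atm − ½ρv² − ρg·h_top.
P_top = 100600 − ½·916.3·7.971² − 916.3·9.8·3.872 = 36720 Pa. So P_gauge = P_top − P_atm = -63880 Pa.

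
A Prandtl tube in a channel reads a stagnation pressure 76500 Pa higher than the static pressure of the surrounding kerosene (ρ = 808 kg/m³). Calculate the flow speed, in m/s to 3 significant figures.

Bernoulli between the free stream and the stagnation point: ½ρv² = P_stag − P_static.
v = √(2ΔP/ρ) = √(2·76500/808) = 13.8 m/s.

v ≈ 13.8 m/s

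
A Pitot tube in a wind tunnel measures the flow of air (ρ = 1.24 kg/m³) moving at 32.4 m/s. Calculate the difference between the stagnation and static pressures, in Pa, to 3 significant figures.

Bernoulli between the free stream and the stagnation point: ½ρv² = P_stag − P_static.
ΔP = ½·1.24·32.4² = 651 Pa.

651 Pa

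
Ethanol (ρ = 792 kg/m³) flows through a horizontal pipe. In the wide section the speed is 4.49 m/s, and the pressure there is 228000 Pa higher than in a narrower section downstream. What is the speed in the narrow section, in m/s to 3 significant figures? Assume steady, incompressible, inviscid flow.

v₂ ≈ 24.4 m/s

Horizontal Bernoulli: P₁ + ½ρv₁² = P₂ + ½ρv₂², so v₂² = v₁² + 2(P₁ − P₂)/ρ.
v₂ = √(4.49² + 2·228000/792) = √(20.2 + 576) = 24.4 m/s.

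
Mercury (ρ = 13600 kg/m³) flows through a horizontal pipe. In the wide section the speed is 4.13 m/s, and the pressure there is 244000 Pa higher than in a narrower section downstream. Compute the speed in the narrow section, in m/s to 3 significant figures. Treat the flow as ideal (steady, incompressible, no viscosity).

Along the level pipe P + ½ρv² is conserved, hence v₂² = v₁² + 2(P₁ − P₂)/ρ.
v₂ = √(4.13² + 2·244000/13600) = √(17.1 + 35.9) = 7.28 m/s.

v₂ ≈ 7.28 m/s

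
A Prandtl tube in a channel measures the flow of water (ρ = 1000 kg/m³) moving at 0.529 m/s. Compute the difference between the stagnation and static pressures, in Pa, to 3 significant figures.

140 Pa

Bernoulli between the free stream and the stagnation point: ½ρv² = P_stag − P_static.
ΔP = ½·1000·0.529² = 140 Pa.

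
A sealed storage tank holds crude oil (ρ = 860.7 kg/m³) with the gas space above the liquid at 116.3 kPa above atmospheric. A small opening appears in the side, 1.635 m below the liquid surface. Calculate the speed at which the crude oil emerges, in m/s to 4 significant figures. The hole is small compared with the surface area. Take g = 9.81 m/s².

v = 17.39 m/s

Take point 1 at the surface (v₁ ≈ 0) and point 2 at the hole (at atmospheric pressure). Bernoulli: P₁ + ρg h = P_atm + ½ρv₂².
With P₁ − P_atm = 116300 Pa, v₂ = √(2gh + 2ΔP/ρ) = √(2·9.81·1.635 + 2·116300/860.7) = 17.39 m/s.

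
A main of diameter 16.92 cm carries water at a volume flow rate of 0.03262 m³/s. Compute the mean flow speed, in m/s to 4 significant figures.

Q = 0.03262 m³/s = 0.03262 m³/s.
v = Q/A = 0.03262 / 0.02248 = 1.451 m/s.

v ≈ 1.451 m/s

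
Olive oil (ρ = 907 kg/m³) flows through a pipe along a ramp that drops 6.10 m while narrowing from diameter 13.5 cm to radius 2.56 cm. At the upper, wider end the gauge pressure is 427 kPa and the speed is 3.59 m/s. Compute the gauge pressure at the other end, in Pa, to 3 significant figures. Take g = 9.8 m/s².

P₂ = 205000 Pa

Mass conservation (A₁v₁ = A₂v₂) gives v₂ = 3.59 × 143/20.6 = 25.0 m/s.
Energy conservation along the streamline gives P₂ = P₁ − ½ρ(v₂² − v₁²) − ρg(h₂ − h₁).
P₂ = 427000 + ½·907·(3.59² − 25.0²) − 907·9.8·(−6.10) = 427000 + (-277000) − (-54200) = 205000 Pa.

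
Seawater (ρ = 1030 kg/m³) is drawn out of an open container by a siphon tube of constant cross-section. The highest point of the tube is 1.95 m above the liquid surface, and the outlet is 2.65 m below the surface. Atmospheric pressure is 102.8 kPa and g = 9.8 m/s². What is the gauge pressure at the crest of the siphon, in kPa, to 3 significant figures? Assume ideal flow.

P_gauge ≈ -46.4 kPa

Bernoulli surface→outlet gives ½v² = g·h_out, so v = √(2·9.8·2.65) = 7.21 m/s.
Continuity keeps v the same throughout the tube; from surface to crest, P_atm + 0 = P_top + ½ρv² + ρg·h_top.
P_top = 102800 − ½·1030·7.21² − 1030·9.8·1.95 = 56400 Pa. So P_gauge = P_top − P_atm = -46400 Pa.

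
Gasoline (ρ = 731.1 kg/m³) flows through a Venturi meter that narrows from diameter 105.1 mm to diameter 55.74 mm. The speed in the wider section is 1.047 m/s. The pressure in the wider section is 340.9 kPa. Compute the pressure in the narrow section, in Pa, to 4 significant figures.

By continuity, v₂ = v₁·A₁/A₂ = 1.047·(86.76/24.40) = 3.722 m/s.
Along the horizontal streamline, P + ½ρv² is constant.
P₂ = P₁ − ½ρ(v₂² − v₁²) = 340900 − ½·731.1·(3.722² − 1.047²) = 340900 − 4664 = 336200 Pa.

P₂ = 336200 Pa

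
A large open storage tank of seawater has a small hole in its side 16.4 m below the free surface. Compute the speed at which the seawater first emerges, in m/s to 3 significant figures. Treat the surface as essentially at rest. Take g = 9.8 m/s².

With the surface at rest and both surface and jet at atmospheric pressure, Bernoulli gives ρg h = ½ρv², so v = √(2gh) = √(2·9.8·16.4) = 17.9 m/s.

v ≈ 17.9 m/s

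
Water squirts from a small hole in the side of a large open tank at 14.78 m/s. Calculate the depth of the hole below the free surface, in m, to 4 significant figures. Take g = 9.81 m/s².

11.13 m

Inverting v = √(2gh) gives h = v² / 2g.
h = 14.78²/(2·9.81) = 218.4/19.62 = 11.13 m.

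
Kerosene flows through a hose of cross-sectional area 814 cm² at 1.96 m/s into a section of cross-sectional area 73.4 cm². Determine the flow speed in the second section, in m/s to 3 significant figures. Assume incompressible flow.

v₂ = 21.7 m/s

By continuity, v₂ = v₁·A₁/A₂ = 1.96·(814/73.4) = 21.7 m/s.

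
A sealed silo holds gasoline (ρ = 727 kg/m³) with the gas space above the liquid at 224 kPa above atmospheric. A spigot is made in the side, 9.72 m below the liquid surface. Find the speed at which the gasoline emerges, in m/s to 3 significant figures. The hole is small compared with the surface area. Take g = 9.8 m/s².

Take point 1 at the surface (v₁ ≈ 0) and point 2 at the hole (at atmospheric pressure). Bernoulli: P₁ + ρg h = P_atm + ½ρv₂².
With P₁ − P_atm = 224000 Pa, v₂ = √(2gh + 2ΔP/ρ) = √(2·9.8·9.72 + 2·224000/727) = 28.4 m/s.

28.4 m/s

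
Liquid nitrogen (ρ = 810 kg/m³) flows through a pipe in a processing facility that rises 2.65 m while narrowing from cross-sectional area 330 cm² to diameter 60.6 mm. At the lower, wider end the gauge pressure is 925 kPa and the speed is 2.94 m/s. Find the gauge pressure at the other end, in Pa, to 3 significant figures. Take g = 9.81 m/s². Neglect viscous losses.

449000 Pa

By continuity, v₂ = v₁·A₁/A₂ = 2.94·(330/28.8) = 33.6 m/s.
Energy conservation along the streamline gives P₂ = P₁ − ½ρ(v₂² − v₁²) − ρg(h₂ − h₁).
P₂ = 925000 + ½·810·(2.94² − 33.6²) − 810·9.81·(+2.65) = 925000 + (-455000) − (21100) = 449000 Pa.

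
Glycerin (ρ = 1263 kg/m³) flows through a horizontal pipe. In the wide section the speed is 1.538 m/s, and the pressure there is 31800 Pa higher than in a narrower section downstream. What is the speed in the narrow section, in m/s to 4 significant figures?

7.261 m/s

With h₁ = h₂, rearranging Bernoulli gives v₂ = √(v₁² + 2ΔP/ρ).
v₂ = √(1.538² + 2·31800/1263) = √(2.365 + 50.36) = 7.261 m/s.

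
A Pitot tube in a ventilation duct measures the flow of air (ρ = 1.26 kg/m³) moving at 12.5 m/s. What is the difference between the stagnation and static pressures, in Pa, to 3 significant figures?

The dynamic pressure equals the rise in static pressure at the stagnation point: ΔP = ½ρv².
ΔP = ½·1.26·12.5² = 98.4 Pa.

ΔP ≈ 98.4 Pa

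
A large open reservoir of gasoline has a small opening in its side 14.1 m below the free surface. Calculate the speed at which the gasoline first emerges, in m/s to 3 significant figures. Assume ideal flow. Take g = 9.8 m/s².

Bernoulli from surface to hole (P equal, v_surface ≈ 0): v = √(2gh) = √(2×9.8×14.1) = 16.6 m/s.

v ≈ 16.6 m/s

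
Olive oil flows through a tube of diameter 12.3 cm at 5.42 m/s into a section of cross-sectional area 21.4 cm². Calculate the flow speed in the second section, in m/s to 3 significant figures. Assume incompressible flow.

Continuity gives A₁v₁ = A₂v₂, so v₂ = (119 cm²)/(21.4 cm²) × 5.42 m/s = 30.1 m/s.

v₂ ≈ 30.1 m/s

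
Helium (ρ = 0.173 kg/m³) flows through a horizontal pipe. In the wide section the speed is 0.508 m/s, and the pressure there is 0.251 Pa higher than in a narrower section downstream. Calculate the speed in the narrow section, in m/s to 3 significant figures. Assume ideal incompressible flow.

With h₁ = h₂, rearranging Bernoulli gives v₂ = √(v₁² + 2ΔP/ρ).
v₂ = √(0.508² + 2·0.251/0.173) = √(0.258 + 2.90) = 1.78 m/s.

v₂ = 1.78 m/s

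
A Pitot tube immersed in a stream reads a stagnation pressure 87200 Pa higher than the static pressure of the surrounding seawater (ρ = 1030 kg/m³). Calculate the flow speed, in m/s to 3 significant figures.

v = 13.0 m/s

At the stagnation point the flow is brought to rest, so Bernoulli gives P_stag − P_static = ½ρv².
v = √(2ΔP/ρ) = √(2·87200/1030) = 13.0 m/s.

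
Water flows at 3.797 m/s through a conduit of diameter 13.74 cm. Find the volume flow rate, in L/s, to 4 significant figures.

Q ≈ 56.30 L/s

Q = A·v = 0.01483 m² × 3.797 m/s = 0.05630 m³/s.
Converting: 0.05630 m³/s × 1000 = 56.30 L/s.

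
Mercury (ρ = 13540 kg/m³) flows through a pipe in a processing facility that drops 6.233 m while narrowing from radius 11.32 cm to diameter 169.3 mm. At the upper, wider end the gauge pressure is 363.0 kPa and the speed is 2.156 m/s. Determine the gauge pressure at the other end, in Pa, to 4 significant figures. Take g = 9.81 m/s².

P₂ ≈ 1122000 Pa

The volume flow rate is constant, so v₂ = (A₁/A₂)v₁ = (402.6/225.1)·2.156 = 3.856 m/s.
Bernoulli: P₁ + ½ρv₁² + ρg h₁ = P₂ + ½ρv₂² + ρg h₂, so P₂ = P₁ + ½ρ(v₁² − v₂²) − ρg(h₂ − h₁).
P₂ = 363000 + ½·13540·(2.156² − 3.856²) − 13540·9.81·(−6.233) = 363000 + (-69170) − (-827900) = 1122000 Pa.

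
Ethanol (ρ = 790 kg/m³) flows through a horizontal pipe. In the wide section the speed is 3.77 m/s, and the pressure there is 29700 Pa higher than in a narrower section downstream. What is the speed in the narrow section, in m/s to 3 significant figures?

Horizontal Bernoulli: P₁ + ½ρv₁² = P₂ + ½ρv₂², so v₂² = v₁² + 2(P₁ − P₂)/ρ.
v₂ = √(3.77² + 2·29700/790) = √(14.2 + 75.2) = 9.46 m/s.

v₂ ≈ 9.46 m/s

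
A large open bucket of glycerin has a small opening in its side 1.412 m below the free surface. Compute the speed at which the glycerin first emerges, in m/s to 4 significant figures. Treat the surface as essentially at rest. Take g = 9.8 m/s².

v = 5.261 m/s

With the surface at rest and both surface and jet at atmospheric pressure, Bernoulli gives ρg h = ½ρv², so v = √(2gh) = √(2·9.8·1.412) = 5.261 m/s.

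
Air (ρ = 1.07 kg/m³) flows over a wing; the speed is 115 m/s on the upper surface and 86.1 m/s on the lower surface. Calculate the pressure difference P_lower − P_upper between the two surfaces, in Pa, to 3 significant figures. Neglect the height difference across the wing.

ΔP ≈ 3110 Pa

With negligible Δh, P + ½ρv² is constant, so P_low − P_up = ½ρ(v_up² − v_low²).
ΔP = ½·1.07·(115² − 86.1²) = 3110 Pa.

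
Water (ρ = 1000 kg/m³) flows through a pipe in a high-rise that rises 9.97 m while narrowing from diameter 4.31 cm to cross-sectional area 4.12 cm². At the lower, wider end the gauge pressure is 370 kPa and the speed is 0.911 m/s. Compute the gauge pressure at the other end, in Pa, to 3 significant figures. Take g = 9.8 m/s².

P₂ ≈ 268000 Pa

Mass conservation (A₁v₁ = A₂v₂) gives v₂ = 0.911 × 14.6/4.12 = 3.23 m/s.
Energy conservation along the streamline gives P₂ = P₁ − ½ρ(v₂² − v₁²) − ρg(h₂ − h₁).
P₂ = 370000 + ½·1000·(0.911² − 3.23²) − 1000·9.8·(+9.97) = 370000 + (-4790) − (97700) = 268000 Pa.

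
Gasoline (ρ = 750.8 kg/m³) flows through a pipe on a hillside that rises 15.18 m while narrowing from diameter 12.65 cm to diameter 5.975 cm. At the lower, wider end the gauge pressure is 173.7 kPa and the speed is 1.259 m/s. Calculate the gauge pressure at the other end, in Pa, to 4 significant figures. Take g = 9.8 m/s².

By continuity, v₂ = v₁·A₁/A₂ = 1.259·(125.7/28.04) = 5.643 m/s.
Bernoulli: P₁ + ½ρv₁² + ρg h₁ = P₂ + ½ρv₂² + ρg h₂, so P₂ = P₁ + ½ρ(v₁² − v₂²) − ρg(h₂ − h₁).
P₂ = 173700 + ½·750.8·(1.259² − 5.643²) − 750.8·9.8·(+15.18) = 173700 + (-11360) − (111700) = 50650 Pa.

P₂ ≈ 50650 Pa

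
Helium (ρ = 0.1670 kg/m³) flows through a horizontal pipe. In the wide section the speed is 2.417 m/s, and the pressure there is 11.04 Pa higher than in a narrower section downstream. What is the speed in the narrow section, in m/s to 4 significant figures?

Horizontal Bernoulli: P₁ + ½ρv₁² = P₂ + ½ρv₂², so v₂² = v₁² + 2(P₁ − P₂)/ρ.
v₂ = √(2.417² + 2·11.04/0.1670) = √(5.842 + 132.2) = 11.75 m/s.

v₂ = 11.75 m/s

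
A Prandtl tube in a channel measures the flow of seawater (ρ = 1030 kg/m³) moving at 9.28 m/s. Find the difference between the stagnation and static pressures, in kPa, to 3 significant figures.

ΔP ≈ 44.4 kPa

The dynamic pressure equals the rise in static pressure at the stagnation point: ΔP = ½ρv².
ΔP = ½·1030·9.28² = 44400 Pa.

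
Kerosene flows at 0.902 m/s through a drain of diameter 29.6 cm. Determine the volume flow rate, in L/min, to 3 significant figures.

Q ≈ 3720 L/min

Q = A·v = 0.0688 m² × 0.902 m/s = 0.0621 m³/s.
Converting: 0.0621 m³/s × 60000 = 3720 L/min.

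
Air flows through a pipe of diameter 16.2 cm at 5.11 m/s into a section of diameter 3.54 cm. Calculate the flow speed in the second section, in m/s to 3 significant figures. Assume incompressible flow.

Mass conservation (A₁v₁ = A₂v₂) gives v₂ = 5.11 × 206/9.84 = 107 m/s.

v₂ ≈ 107 m/s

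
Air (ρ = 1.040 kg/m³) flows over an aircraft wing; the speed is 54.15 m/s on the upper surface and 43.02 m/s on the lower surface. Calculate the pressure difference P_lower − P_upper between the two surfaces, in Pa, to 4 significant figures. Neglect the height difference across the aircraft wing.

The pressure is lower where the speed is higher: ΔP = ½ρ(v_up² − v_low²).
ΔP = ½·1.040·(54.15² − 43.02²) = 562.4 Pa.

ΔP = 562.4 Pa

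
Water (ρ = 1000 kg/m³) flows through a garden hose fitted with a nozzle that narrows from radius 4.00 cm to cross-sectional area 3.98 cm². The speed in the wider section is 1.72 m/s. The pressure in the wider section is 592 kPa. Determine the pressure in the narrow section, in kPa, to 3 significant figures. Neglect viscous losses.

The volume flow rate is constant, so v₂ = (A₁/A₂)v₁ = (50.3/3.98)·1.72 = 21.7 m/s.
The pipe is horizontal, so Bernoulli reduces to P₁ + ½ρv₁² = P₂ + ½ρv₂².
P₂ = P₁ − ½ρ(v₂² − v₁²) = 592000 − ½·1000·(21.7² − 1.72²) = 592000 − 234000 = 358000 Pa.

P₂ ≈ 358 kPa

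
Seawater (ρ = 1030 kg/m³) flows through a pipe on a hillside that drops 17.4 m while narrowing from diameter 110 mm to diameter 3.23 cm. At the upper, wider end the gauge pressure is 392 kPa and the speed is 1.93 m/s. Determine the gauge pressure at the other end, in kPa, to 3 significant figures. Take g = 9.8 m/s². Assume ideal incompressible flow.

Continuity gives A₁v₁ = A₂v₂, so v₂ = (95.0 cm²)/(8.19 cm²) × 1.93 m/s = 22.4 m/s.
Bernoulli: P₁ + ½ρv₁² + ρg h₁ = P₂ + ½ρv₂² + ρg h₂, so P₂ = P₁ + ½ρ(v₁² − v₂²) − ρg(h₂ − h₁).
P₂ = 392000 + ½·1030·(1.93² − 22.4²) − 1030·9.8·(−17.4) = 392000 + (-256000) − (-176000) = 312000 Pa.

P₂ ≈ 312 kPa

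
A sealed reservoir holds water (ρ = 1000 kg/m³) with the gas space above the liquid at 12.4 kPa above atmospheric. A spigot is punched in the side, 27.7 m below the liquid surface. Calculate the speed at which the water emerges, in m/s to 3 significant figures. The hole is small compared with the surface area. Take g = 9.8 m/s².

v = 23.8 m/s

Take point 1 at the surface (v₁ ≈ 0) and point 2 at the hole (at atmospheric pressure). Bernoulli: P₁ + ρg h = P_atm + ½ρv₂².
With P₁ − P_atm = 12400 Pa, v₂ = √(2gh + 2ΔP/ρ) = √(2·9.8·27.7 + 2·12400/1000) = 23.8 m/s.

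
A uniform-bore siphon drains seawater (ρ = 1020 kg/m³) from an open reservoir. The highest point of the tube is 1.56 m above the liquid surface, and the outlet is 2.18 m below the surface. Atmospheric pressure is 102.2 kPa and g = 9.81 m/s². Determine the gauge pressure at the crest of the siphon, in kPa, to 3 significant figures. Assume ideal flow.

The outlet speed comes from Torricelli: v = √(2g·2.18) = 6.54 m/s.
Continuity keeps v the same throughout the tube; from surface to crest, P_atm + 0 = P_top + ½ρv² + ρg·h_top.
P_top = 102200 − ½·1020·6.54² − 1020·9.81·1.56 = 64800 Pa. So P_gauge = P_top − P_atm = -37400 Pa.

P_gauge ≈ -37.4 kPa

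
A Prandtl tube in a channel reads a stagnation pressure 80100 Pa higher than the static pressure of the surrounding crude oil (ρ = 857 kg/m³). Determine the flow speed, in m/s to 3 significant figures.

The dynamic pressure equals the rise in static pressure at the stagnation point: ΔP = ½ρv².
v = √(2ΔP/ρ) = √(2·80100/857) = 13.7 m/s.

13.7 m/s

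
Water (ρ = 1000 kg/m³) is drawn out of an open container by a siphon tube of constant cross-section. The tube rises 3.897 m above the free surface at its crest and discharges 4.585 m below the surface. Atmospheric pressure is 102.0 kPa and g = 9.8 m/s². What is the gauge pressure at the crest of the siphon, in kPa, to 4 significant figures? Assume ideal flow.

P_gauge = -83.12 kPa

The outlet speed comes from Torricelli: v = √(2g·4.585) = 9.480 m/s.
With constant cross-section the crest speed equals v; applying Bernoulli from the surface up to the crest, P_top = P_atm − ½ρv² − ρg·h_top.
P_top = 102000 − ½·1000·9.480² − 1000·9.8·3.897 = 18880 Pa. So P_gauge = P_top − P_atm = -83120 Pa.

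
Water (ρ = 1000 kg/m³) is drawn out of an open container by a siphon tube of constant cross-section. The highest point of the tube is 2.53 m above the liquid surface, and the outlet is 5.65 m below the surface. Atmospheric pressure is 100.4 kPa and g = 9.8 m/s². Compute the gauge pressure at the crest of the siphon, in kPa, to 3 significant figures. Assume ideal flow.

Bernoulli surface→outlet gives ½v² = g·h_out, so v = √(2·9.8·5.65) = 10.5 m/s.
Continuity keeps v the same throughout the tube; from surface to crest, P_atm + 0 = P_top + ½ρv² + ρg·h_top.
P_top = 100400 − ½·1000·10.5² − 1000·9.8·2.53 = 20200 Pa. So P_gauge = P_top − P_atm = -80200 Pa.

-80.2 kPa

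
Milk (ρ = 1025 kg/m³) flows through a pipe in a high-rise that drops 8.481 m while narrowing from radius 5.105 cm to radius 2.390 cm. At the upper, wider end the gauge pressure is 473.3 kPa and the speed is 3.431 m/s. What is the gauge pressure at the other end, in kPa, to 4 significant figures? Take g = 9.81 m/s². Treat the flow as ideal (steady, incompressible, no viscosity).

Continuity gives A₁v₁ = A₂v₂, so v₂ = (81.87 cm²)/(17.95 cm²) × 3.431 m/s = 15.65 m/s.
Energy conservation along the streamline gives P₂ = P₁ − ½ρ(v₂² − v₁²) − ρg(h₂ − h₁).
P₂ = 473300 + ½·1025·(3.431² − 15.65²) − 1025·9.81·(−8.481) = 473300 + (-119500) − (-85280) = 439000 Pa.

P₂ = 439.0 kPa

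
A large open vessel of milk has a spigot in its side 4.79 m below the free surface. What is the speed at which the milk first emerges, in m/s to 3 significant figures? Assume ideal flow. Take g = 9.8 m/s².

v = 9.69 m/s

With the surface at rest and both surface and jet at atmospheric pressure, Bernoulli gives ρg h = ½ρv², so v = √(2gh) = √(2·9.8·4.79) = 9.69 m/s.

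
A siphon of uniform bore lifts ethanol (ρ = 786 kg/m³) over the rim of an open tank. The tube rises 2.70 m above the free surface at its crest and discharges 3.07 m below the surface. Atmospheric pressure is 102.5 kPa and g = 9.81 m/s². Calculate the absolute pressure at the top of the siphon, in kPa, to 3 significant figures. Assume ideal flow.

58.0 kPa

Bernoulli surface→outlet gives ½v² = g·h_out, so v = √(2·9.81·3.07) = 7.76 m/s.
Continuity keeps v the same throughout the tube; from surface to crest, P_atm + 0 = P_top + ½ρv² + ρg·h_top.
P_top = 102500 − ½·786·7.76² − 786·9.81·2.70 = 58000 Pa.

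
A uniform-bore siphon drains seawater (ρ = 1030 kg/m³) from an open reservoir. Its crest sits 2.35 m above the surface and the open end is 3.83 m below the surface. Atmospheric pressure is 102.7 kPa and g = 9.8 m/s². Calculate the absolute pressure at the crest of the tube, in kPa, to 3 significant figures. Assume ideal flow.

40.3 kPa

The outlet speed comes from Torricelli: v = √(2g·3.83) = 8.66 m/s.
With constant cross-section the crest speed equals v; applying Bernoulli from the surface up to the crest, P_top = P_atm − ½ρv² − ρg·h_top.
P_top = 102700 − ½·1030·8.66² − 1030·9.8·2.35 = 40300 Pa.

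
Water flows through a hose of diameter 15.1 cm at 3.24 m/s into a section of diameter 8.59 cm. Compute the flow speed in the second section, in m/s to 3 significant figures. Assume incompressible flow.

The volume flow rate is constant, so v₂ = (A₁/A₂)v₁ = (179/58.0)·3.24 = 10.0 m/s.

v₂ = 10.0 m/s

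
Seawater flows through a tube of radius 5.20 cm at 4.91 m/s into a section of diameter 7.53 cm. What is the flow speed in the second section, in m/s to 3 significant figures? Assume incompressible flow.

v₂ ≈ 9.37 m/s

By continuity, v₂ = v₁·A₁/A₂ = 4.91·(84.9/44.5) = 9.37 m/s.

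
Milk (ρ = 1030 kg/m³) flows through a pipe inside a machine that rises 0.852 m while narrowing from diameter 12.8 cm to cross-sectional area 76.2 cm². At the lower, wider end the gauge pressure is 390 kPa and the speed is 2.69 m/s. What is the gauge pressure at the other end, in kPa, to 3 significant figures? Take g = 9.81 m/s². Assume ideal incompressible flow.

Continuity gives A₁v₁ = A₂v₂, so v₂ = (129 cm²)/(76.2 cm²) × 2.69 m/s = 4.54 m/s.
Bernoulli: P₁ + ½ρv₁² + ρg h₁ = P₂ + ½ρv₂² + ρg h₂, so P₂ = P₁ + ½ρ(v₁² − v₂²) − ρg(h₂ − h₁).
P₂ = 390000 + ½·1030·(2.69² − 4.54²) − 1030·9.81·(+0.852) = 390000 + (-6900) − (8610) = 374000 Pa.

P₂ ≈ 374 kPa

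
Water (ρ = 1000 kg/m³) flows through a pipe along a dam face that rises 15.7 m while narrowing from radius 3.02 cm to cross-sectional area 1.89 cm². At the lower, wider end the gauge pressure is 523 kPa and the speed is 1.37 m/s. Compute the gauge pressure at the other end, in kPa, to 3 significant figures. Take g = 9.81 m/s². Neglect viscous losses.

Continuity gives A₁v₁ = A₂v₂, so v₂ = (28.7 cm²)/(1.89 cm²) × 1.37 m/s = 20.8 m/s.
Applying Bernoulli between the two ends and solving for P₂: P₂ = P₁ + ½ρ(v₁² − v₂²) − ρgΔh.
P₂ = 523000 + ½·1000·(1.37² − 20.8²) − 1000·9.81·(+15.7) = 523000 + (-215000) − (154000) = 154000 Pa.

P₂ ≈ 154 kPa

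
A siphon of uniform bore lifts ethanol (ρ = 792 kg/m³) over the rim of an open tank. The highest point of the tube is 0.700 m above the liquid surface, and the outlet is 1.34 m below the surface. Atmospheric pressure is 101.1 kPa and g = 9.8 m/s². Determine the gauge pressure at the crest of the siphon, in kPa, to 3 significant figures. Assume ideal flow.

-15.8 kPa

From the surface to the outlet (both open to atmosphere, surface at rest): v = √(2g·h_out) = √(2·9.8·1.34) = 5.12 m/s.
The bore is uniform, so the speed at the crest is the same v. Bernoulli surface→crest: P_atm = P_top + ½ρv² + ρg·h_top.
P_top = 101100 − ½·792·5.12² − 792·9.8·0.700 = 85300 Pa. So P_gauge = P_top − P_atm = -15800 Pa.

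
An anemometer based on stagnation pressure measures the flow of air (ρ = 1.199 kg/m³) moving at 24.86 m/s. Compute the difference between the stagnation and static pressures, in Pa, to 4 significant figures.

370.5 Pa

The dynamic pressure equals the rise in static pressure at the stagnation point: ΔP = ½ρv².
ΔP = ½·1.199·24.86² = 370.5 Pa.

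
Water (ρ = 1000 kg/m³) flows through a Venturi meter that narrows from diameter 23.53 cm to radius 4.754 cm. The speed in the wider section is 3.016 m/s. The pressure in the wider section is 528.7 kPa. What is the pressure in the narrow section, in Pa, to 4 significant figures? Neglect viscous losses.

P₂ ≈ 362700 Pa

Continuity gives A₁v₁ = A₂v₂, so v₂ = (434.8 cm²)/(71.00 cm²) × 3.016 m/s = 18.47 m/s.
Along the horizontal streamline, P + ½ρv² is constant.
P₂ = P₁ − ½ρ(v₂² − v₁²) = 528700 − ½·1000·(18.47² − 3.016²) = 528700 − 166000 = 362700 Pa.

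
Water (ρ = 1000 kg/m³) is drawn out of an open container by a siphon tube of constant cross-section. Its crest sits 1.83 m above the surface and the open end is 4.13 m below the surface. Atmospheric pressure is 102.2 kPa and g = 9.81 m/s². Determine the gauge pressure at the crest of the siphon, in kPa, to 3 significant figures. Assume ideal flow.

P_gauge ≈ -58.5 kPa

From the surface to the outlet (both open to atmosphere, surface at rest): v = √(2g·h_out) = √(2·9.81·4.13) = 9.00 m/s.
With constant cross-section the crest speed equals v; applying Bernoulli from the surface up to the crest, P_top = P_atm − ½ρv² − ρg·h_top.
P_top = 102200 − ½·1000·9.00² − 1000·9.81·1.83 = 43700 Pa. So P_gauge = P_top − P_atm = -58500 Pa.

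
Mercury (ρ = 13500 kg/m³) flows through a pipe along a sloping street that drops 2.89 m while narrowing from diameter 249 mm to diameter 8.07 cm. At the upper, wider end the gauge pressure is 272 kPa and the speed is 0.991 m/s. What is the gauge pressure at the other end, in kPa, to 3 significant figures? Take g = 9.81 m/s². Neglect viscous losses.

P₂ ≈ 60.5 kPa

By continuity, v₂ = v₁·A₁/A₂ = 0.991·(487/51.1) = 9.43 m/s.
Applying Bernoulli between the two ends and solving for P₂: P₂ = P₁ + ½ρ(v₁² − v₂²) − ρgΔh.
P₂ = 272000 + ½·13500·(0.991² − 9.43²) − 13500·9.81·(−2.89) = 272000 + (-594000) − (-383000) = 60500 Pa.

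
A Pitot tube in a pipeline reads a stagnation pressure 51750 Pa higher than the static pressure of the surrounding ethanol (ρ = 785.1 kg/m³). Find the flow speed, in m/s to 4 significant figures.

At the stagnation point the flow is brought to rest, so Bernoulli gives P_stag − P_static = ½ρv².
v = √(2ΔP/ρ) = √(2·51750/785.1) = 11.48 m/s.

11.48 m/s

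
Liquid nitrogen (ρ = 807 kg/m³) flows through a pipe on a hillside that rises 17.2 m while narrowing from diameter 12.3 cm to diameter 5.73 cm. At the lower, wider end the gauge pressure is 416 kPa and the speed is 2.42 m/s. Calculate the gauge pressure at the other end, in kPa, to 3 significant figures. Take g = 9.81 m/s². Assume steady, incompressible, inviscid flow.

Mass conservation (A₁v₁ = A₂v₂) gives v₂ = 2.42 × 119/25.8 = 11.2 m/s.
Applying Bernoulli between the two ends and solving for P₂: P₂ = P₁ + ½ρ(v₁² − v₂²) − ρgΔh.
P₂ = 416000 + ½·807·(2.42² − 11.2²) − 807·9.81·(+17.2) = 416000 + (-47800) − (136000) = 232000 Pa.

P₂ ≈ 232 kPa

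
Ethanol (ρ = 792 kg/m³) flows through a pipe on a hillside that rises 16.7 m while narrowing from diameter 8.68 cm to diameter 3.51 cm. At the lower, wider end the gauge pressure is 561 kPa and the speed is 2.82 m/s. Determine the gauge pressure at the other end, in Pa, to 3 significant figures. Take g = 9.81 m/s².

Mass conservation (A₁v₁ = A₂v₂) gives v₂ = 2.82 × 59.2/9.68 = 17.2 m/s.
Bernoulli: P₁ + ½ρv₁² + ρg h₁ = P₂ + ½ρv₂² + ρg h₂, so P₂ = P₁ + ½ρ(v₁² − v₂²) − ρg(h₂ − h₁).
P₂ = 561000 + ½·792·(2.82² − 17.2²) − 792·9.81·(+16.7) = 561000 + (-115000) − (130000) = 317000 Pa.

P₂ ≈ 317000 Pa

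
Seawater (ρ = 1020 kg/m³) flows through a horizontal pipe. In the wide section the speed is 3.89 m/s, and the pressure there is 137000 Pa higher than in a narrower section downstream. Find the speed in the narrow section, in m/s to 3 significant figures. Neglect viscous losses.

Along the level pipe P + ½ρv² is conserved, hence v₂² = v₁² + 2(P₁ − P₂)/ρ.
v₂ = √(3.89² + 2·137000/1020) = √(15.1 + 269) = 16.8 m/s.

v₂ ≈ 16.8 m/s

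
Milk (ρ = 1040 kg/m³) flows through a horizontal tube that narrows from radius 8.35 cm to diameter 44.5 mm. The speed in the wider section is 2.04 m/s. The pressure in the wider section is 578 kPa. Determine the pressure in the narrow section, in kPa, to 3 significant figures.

P₂ ≈ 151 kPa

Mass conservation (A₁v₁ = A₂v₂) gives v₂ = 2.04 × 219/15.6 = 28.7 m/s.
The pipe is horizontal, so Bernoulli reduces to P₁ + ½ρv₁² = P₂ + ½ρv₂².
P₂ = P₁ − ½ρ(v₂² − v₁²) = 578000 − ½·1040·(28.7² − 2.04²) = 578000 − 427000 = 151000 Pa.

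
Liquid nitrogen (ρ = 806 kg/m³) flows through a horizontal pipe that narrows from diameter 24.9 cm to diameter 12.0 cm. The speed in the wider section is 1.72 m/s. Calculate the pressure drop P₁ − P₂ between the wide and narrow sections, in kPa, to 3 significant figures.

Mass conservation (A₁v₁ = A₂v₂) gives v₂ = 1.72 × 487/113 = 7.41 m/s.
Along the horizontal streamline, P + ½ρv² is constant.
P₁ − P₂ = ½·806·(7.41² − 1.72²) = ½·806·51.9 = 20900 Pa.

20.9 kPa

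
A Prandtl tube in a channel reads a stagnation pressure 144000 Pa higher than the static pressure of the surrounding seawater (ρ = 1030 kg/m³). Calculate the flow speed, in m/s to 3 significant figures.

At the stagnation point the flow is brought to rest, so Bernoulli gives P_stag − P_static = ½ρv².
v = √(2ΔP/ρ) = √(2·144000/1030) = 16.7 m/s.

v ≈ 16.7 m/s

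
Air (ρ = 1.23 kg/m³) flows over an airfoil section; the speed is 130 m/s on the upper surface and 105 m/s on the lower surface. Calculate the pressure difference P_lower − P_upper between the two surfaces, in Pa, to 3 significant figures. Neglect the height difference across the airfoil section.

ΔP ≈ 3610 Pa

Bernoulli (same height): P_lower − P_upper = ½ρ(v_upper² − v_lower²).
ΔP = ½·1.23·(130² − 105²) = 3610 Pa.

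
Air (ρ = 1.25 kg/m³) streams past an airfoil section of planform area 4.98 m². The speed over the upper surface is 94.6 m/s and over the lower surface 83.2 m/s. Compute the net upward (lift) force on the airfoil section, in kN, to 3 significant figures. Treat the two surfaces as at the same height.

The faster flow above has the lower pressure; Bernoulli (same height) gives ΔP = ½ρ(v_up² − v_low²).
ΔP = ½·1.25·(94.6² − 83.2²) = 1270 Pa.
Lift = ΔP · A = 1270 × 4.98 = 6310 N.

F ≈ 6.31 kN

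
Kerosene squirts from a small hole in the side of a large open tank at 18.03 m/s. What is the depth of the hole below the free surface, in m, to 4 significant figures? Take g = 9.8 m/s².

For a small hole in a large open tank, ½v² = gh, giving h = v²/(2g).
h = 18.03²/(2·9.8) = 325.1/19.60 = 16.59 m.

h ≈ 16.59 m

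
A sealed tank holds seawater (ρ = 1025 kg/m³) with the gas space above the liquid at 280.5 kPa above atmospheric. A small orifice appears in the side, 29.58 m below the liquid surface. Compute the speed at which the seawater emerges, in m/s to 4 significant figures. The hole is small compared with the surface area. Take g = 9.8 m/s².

v ≈ 33.57 m/s

Take point 1 at the surface (v₁ ≈ 0) and point 2 at the hole (at atmospheric pressure). Bernoulli: P₁ + ρg h = P_atm + ½ρv₂².
With P₁ − P_atm = 280500 Pa, v₂ = √(2gh + 2ΔP/ρ) = √(2·9.8·29.58 + 2·280500/1025) = 33.57 m/s.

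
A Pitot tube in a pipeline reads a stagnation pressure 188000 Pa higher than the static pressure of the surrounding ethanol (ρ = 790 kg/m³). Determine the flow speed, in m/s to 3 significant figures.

At the stagnation point the flow is brought to rest, so Bernoulli gives P_stag − P_static = ½ρv².
v = √(2ΔP/ρ) = √(2·188000/790) = 21.8 m/s.

v ≈ 21.8 m/s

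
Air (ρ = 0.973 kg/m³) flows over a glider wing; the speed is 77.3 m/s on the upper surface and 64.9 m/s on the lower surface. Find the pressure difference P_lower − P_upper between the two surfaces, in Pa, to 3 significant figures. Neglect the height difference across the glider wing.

ΔP = 858 Pa

Bernoulli (same height): P_lower − P_upper = ½ρ(v_upper² − v_lower²).
ΔP = ½·0.973·(77.3² − 64.9²) = 858 Pa.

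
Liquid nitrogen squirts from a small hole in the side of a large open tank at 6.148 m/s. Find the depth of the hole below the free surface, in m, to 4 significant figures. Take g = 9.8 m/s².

For a small hole in a large open tank, ½v² = gh, giving h = v²/(2g).
h = 6.148²/(2·9.8) = 37.80/19.60 = 1.928 m.

1.928 m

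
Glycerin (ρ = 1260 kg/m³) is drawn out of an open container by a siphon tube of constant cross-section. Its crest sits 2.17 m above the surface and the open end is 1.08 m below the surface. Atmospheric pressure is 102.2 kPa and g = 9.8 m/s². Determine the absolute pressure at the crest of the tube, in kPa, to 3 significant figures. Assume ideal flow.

Bernoulli surface→outlet gives ½v² = g·h_out, so v = √(2·9.8·1.08) = 4.60 m/s.
The bore is uniform, so the speed at the crest is the same v. Bernoulli surface→crest: P_atm = P_top + ½ρv² + ρg·h_top.
P_top = 102200 − ½·1260·4.60² − 1260·9.8·2.17 = 62100 Pa.

P_top ≈ 62.1 kPa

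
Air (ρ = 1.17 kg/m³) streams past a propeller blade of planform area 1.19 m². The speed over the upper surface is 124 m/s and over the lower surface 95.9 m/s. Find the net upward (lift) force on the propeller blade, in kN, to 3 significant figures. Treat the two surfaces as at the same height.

The faster flow above has the lower pressure; Bernoulli (same height) gives ΔP = ½ρ(v_up² − v_low²).
ΔP = ½·1.17·(124² − 95.9²) = 3610 Pa.
Lift = ΔP · A = 3610 × 1.19 = 4300 N.

F = 4.30 kN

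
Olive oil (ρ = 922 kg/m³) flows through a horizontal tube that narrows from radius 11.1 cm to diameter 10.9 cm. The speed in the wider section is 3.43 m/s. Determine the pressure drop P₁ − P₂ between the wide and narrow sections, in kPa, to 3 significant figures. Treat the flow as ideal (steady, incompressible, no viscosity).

87.9 kPa

By continuity, v₂ = v₁·A₁/A₂ = 3.43·(387/93.3) = 14.2 m/s.
Along the horizontal streamline, P + ½ρv² is constant.
P₁ − P₂ = ½·922·(14.2² − 3.43²) = ½·922·191 = 87900 Pa.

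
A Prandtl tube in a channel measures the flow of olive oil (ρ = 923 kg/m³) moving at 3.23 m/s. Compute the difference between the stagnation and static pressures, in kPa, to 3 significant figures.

ΔP = 4.81 kPa

At the stagnation point the flow is brought to rest, so Bernoulli gives P_stag − P_static = ½ρv².
ΔP = ½·923·3.23² = 4810 Pa.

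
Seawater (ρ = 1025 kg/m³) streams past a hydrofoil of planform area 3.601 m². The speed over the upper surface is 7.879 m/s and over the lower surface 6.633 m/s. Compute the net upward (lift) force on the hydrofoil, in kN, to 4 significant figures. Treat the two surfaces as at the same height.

F ≈ 33.37 kN

From P + ½ρv² = const at equal height, P_low − P_up = ½ρ(v_up² − v_low²).
ΔP = ½·1025·(7.879² − 6.633²) = 9267 Pa.
Lift = ΔP · A = 9267 × 3.601 = 33370 N.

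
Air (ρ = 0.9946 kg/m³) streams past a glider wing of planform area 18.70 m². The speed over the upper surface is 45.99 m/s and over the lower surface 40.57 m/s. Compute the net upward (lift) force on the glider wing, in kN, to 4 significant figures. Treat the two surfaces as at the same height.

4.363 kN

With equal heights on the two surfaces, Bernoulli gives P_lower − P_upper = ½ρ(v_upper² − v_lower²).
ΔP = ½·0.9946·(45.99² − 40.57²) = 233.3 Pa.
Lift = ΔP · A = 233.3 × 18.70 = 4363 N.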